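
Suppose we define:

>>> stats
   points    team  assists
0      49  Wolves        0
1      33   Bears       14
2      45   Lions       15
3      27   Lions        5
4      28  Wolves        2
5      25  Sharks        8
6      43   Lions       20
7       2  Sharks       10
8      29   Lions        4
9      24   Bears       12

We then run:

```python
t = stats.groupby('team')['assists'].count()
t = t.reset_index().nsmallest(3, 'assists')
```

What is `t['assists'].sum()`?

group by team, count of assists:
team
Bears     2
Lions     4
Sharks    2
Wolves    2
Name: assists, dtype: int64
reset_index():
     team  assists
0   Bears        2
1   Lions        4
2  Sharks        2
3  Wolves        2
take 3 rows with smallest assists:
     team  assists
0   Bears        2
2  Sharks        2
3  Wolves        2
Hence 6.

6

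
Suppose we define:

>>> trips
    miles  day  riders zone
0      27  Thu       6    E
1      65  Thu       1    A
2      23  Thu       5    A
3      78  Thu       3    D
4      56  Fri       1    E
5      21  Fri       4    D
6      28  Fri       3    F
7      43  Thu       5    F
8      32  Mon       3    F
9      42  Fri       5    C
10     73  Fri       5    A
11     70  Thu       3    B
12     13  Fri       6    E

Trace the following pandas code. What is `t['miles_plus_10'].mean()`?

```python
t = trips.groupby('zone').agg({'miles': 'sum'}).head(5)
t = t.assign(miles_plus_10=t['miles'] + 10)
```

103.6

group by zone, sum of miles:
      miles
zone       
A       161
B        70
C        42
D        99
E        96
F       103
take first 5 rows:
      miles
zone       
A       161
B        70
C        42
D        99
E        96
add column miles_plus_10 = t['miles'] + 10:
      miles  miles_plus_10
zone                      
A       161            171
B        70             80
C        42             52
D        99            109
E        96            106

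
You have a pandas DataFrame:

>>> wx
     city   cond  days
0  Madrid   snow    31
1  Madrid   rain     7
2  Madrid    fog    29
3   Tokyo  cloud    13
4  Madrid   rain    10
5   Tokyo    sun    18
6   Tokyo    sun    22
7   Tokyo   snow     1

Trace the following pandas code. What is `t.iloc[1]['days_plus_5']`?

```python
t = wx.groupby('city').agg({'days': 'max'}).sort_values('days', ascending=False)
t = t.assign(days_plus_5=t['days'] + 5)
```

27

group by city, max of days:
        days
city        
Madrid    31
Tokyo     22
sort by days descending:
        days
city        
Madrid    31
Tokyo     22
add column days_plus_5 = t['days'] + 5:
        days  days_plus_5
city                     
Madrid    31           36
Tokyo     22           27
The value at position 1, column 'days_plus_5' is 27.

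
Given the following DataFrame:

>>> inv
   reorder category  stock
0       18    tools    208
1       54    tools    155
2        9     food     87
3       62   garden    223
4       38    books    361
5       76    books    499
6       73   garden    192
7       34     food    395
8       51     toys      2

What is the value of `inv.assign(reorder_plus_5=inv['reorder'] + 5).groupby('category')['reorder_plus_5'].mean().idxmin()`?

add column reorder_plus_5 = inv['reorder'] + 5:
   reorder category  stock  reorder_plus_5
0       18    tools    208              23
1       54    tools    155              59
2        9     food     87              14
3       62   garden    223              67
4       38    books    361              43
5       76    books    499              81
6       73   garden    192              78
7       34     food    395              39
8       51     toys      2              56
group by category, mean of reorder_plus_5:
category
books     62.0
food      26.5
garden    72.5
tools     41.0
toys      56.0
Name: reorder_plus_5, dtype: float64
So idxmin() = food.

food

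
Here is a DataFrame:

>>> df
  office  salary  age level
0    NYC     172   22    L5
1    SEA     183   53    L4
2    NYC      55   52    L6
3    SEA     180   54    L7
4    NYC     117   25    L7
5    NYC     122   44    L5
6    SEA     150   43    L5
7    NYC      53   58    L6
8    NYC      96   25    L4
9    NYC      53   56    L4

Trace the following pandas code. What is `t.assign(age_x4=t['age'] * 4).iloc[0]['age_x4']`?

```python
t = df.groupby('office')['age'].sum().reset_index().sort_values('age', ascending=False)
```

group by office, sum of age:
office
NYC    282
SEA    150
Name: age, dtype: int64
reset_index():
  office  age
0    NYC  282
1    SEA  150
sort by age descending:
  office  age
0    NYC  282
1    SEA  150
add column age_x4 = t['age'] * 4:
  office  age  age_x4
0    NYC  282    1128
1    SEA  150     600
Reading off the value at position 0, column 'age_x4', we get 1128.

1128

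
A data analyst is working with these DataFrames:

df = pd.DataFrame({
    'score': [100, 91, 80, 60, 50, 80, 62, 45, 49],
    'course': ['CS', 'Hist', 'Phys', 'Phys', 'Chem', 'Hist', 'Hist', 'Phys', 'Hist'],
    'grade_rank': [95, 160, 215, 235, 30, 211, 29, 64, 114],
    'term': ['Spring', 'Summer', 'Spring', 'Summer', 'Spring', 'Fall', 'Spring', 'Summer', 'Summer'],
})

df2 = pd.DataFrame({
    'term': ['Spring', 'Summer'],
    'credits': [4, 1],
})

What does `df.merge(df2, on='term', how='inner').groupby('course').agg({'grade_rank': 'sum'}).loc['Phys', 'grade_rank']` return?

514

merge on 'term' (how='inner') → 8 rows:
   score course  grade_rank    term  credits
0    100     CS          95  Spring        4
1     91   Hist         160  Summer        1
2     80   Phys         215  Spring        4
3     60   Phys         235  Summer        1
4     50   Chem          30  Spring        4
5     62   Hist          29  Spring        4
6     45   Phys          64  Summer        1
7     49   Hist         114  Summer        1
group by course, sum of grade_rank:
        grade_rank
course            
CS              95
Chem            30
Hist           303
Phys           514
Then the value at row 'Phys', column 'grade_rank': 514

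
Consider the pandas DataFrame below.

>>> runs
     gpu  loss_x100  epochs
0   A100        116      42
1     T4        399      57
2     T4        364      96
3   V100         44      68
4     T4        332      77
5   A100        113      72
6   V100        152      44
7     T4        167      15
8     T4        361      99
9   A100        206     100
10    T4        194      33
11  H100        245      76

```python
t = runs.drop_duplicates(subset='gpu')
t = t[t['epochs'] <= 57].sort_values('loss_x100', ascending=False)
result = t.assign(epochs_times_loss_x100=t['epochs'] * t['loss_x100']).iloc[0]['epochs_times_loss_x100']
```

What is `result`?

drop duplicate gpu (keep=first):
     gpu  loss_x100  epochs
0   A100        116      42
1     T4        399      57
3   V100         44      68
11  H100        245      76
filter rows where epochs <= 57:
    gpu  loss_x100  epochs
0  A100        116      42
1    T4        399      57
sort by loss_x100 descending:
    gpu  loss_x100  epochs
1    T4        399      57
0  A100        116      42
add column epochs_times_loss_x100 = t['epochs'] * t['loss_x100']:
    gpu  loss_x100  epochs  epochs_times_loss_x100
1    T4        399      57                   22743
0  A100        116      42                    4872
value at position 0, column 'epochs_times_loss_x100' → 22743

22743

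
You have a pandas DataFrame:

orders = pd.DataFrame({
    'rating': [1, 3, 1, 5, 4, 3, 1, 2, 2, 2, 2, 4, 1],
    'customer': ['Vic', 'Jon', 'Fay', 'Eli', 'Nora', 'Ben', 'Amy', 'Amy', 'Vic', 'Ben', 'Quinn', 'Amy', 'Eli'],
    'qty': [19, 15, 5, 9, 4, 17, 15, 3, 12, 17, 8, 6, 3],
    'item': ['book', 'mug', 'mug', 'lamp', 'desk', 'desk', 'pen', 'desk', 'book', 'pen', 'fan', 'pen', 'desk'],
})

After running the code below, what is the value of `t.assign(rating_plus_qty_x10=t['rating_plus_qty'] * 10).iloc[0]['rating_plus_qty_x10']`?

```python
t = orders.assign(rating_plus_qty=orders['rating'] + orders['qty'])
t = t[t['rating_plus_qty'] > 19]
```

add column rating_plus_qty = orders['rating'] + orders['qty']:
    rating customer  qty  item  rating_plus_qty
0        1      Vic   19  book               20
1        3      Jon   15   mug               18
2        1      Fay    5   mug                6
3        5      Eli    9  lamp               14
4        4     Nora    4  desk                8
5        3      Ben   17  desk               20
6        1      Amy   15   pen               16
7        2      Amy    3  desk                5
8        2      Vic   12  book               14
9        2      Ben   17   pen               19
10       2    Quinn    8   fan               10
11       4      Amy    6   pen               10
12       1      Eli    3  desk                4
filter rows where rating_plus_qty > 19:
   rating customer  qty  item  rating_plus_qty
0       1      Vic   19  book               20
5       3      Ben   17  desk               20
add column rating_plus_qty_x10 = t['rating_plus_qty'] * 10:
   rating customer  qty  item  rating_plus_qty  rating_plus_qty_x10
0       1      Vic   19  book               20                  200
5       3      Ben   17  desk               20                  200

200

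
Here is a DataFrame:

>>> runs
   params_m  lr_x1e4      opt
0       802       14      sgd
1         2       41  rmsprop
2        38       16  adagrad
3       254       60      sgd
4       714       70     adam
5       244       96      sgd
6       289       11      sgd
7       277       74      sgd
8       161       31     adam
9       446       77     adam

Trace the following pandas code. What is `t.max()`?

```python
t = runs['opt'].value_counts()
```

5

value_counts of opt:
opt
sgd        5
adam       3
rmsprop    1
adagrad    1
Name: count, dtype: int64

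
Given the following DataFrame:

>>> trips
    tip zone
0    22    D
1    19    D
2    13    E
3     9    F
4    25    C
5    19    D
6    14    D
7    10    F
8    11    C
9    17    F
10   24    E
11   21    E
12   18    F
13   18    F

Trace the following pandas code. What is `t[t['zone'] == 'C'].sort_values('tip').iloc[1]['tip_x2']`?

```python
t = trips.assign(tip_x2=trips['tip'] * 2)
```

add column tip_x2 = trips['tip'] * 2:
    tip zone  tip_x2
0    22    D      44
1    19    D      38
2    13    E      26
3     9    F      18
4    25    C      50
5    19    D      38
6    14    D      28
7    10    F      20
8    11    C      22
9    17    F      34
10   24    E      48
11   21    E      42
12   18    F      36
13   18    F      36
filter rows where zone == 'C':
   tip zone  tip_x2
4   25    C      50
8   11    C      22
sort by tip:
   tip zone  tip_x2
8   11    C      22
4   25    C      50
Reading off the value at position 1, column 'tip_x2', we get 50.

50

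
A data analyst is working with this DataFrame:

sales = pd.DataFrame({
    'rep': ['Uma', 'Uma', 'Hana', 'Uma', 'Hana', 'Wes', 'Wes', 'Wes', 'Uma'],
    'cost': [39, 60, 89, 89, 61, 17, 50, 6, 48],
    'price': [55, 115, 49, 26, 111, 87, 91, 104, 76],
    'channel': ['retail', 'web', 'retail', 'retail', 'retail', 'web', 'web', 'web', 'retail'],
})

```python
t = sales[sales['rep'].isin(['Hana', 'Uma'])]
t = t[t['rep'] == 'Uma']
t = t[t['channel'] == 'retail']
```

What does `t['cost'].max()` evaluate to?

filter rows where rep in ['Hana', 'Uma']:
    rep  cost  price channel
0   Uma    39     55  retail
1   Uma    60    115     web
2  Hana    89     49  retail
3   Uma    89     26  retail
4  Hana    61    111  retail
8   Uma    48     76  retail
filter rows where rep == 'Uma':
   rep  cost  price channel
0  Uma    39     55  retail
1  Uma    60    115     web
3  Uma    89     26  retail
8  Uma    48     76  retail
filter rows where channel == 'retail':
   rep  cost  price channel
0  Uma    39     55  retail
3  Uma    89     26  retail
8  Uma    48     76  retail
Then the max of column 'cost': 89

89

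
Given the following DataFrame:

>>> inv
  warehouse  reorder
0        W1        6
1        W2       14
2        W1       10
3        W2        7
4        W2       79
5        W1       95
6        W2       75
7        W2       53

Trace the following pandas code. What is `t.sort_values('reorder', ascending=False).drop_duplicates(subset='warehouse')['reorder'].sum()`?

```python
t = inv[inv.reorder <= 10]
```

filter rows where reorder <= 10:
  warehouse  reorder
0        W1        6
2        W1       10
3        W2        7
sort by reorder descending:
  warehouse  reorder
2        W1       10
3        W2        7
0        W1        6
drop duplicate warehouse (keep=first):
  warehouse  reorder
2        W1       10
3        W2        7
sum of column 'reorder' → 17

17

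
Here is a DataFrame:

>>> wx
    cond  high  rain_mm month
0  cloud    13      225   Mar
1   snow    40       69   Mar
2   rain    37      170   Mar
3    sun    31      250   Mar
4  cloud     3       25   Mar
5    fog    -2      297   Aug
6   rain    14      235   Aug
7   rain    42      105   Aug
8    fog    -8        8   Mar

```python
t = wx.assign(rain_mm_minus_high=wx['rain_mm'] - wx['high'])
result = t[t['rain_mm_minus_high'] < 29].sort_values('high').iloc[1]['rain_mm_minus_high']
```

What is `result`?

add column rain_mm_minus_high = wx['rain_mm'] - wx['high']:
    cond  high  rain_mm month  rain_mm_minus_high
0  cloud    13      225   Mar                 212
1   snow    40       69   Mar                  29
2   rain    37      170   Mar                 133
3    sun    31      250   Mar                 219
4  cloud     3       25   Mar                  22
5    fog    -2      297   Aug                 299
6   rain    14      235   Aug                 221
7   rain    42      105   Aug                  63
8    fog    -8        8   Mar                  16
filter rows where rain_mm_minus_high < 29:
    cond  high  rain_mm month  rain_mm_minus_high
4  cloud     3       25   Mar                  22
8    fog    -8        8   Mar                  16
sort by high:
    cond  high  rain_mm month  rain_mm_minus_high
8    fog    -8        8   Mar                  16
4  cloud     3       25   Mar                  22
Finally, value at position 1, column 'rain_mm_minus_high' = 22.

22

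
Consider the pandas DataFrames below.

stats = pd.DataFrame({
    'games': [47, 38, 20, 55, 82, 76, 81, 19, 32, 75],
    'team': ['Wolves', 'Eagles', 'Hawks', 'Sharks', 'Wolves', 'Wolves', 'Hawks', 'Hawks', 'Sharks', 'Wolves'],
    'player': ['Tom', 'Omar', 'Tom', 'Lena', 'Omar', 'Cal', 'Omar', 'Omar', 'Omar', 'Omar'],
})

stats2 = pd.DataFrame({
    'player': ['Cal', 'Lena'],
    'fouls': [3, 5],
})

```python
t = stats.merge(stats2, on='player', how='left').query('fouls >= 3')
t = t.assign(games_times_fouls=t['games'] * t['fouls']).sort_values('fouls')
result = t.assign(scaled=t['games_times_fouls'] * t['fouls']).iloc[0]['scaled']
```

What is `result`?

684.0

merge on 'player' (how='left') → 10 rows:
   games    team player  fouls
0     47  Wolves    Tom    NaN
1     38  Eagles   Omar    NaN
2     20   Hawks    Tom    NaN
3     55  Sharks   Lena    5.0
4     82  Wolves   Omar    NaN
5     76  Wolves    Cal    3.0
6     81   Hawks   Omar    NaN
7     19   Hawks   Omar    NaN
8     32  Sharks   Omar    NaN
9     75  Wolves   Omar    NaN
filter rows where fouls >= 3:
   games    team player  fouls
3     55  Sharks   Lena    5.0
5     76  Wolves    Cal    3.0
add column games_times_fouls = t['games'] * t['fouls']:
   games    team player  fouls  games_times_fouls
3     55  Sharks   Lena    5.0              275.0
5     76  Wolves    Cal    3.0              228.0
sort by fouls:
   games    team player  fouls  games_times_fouls
5     76  Wolves    Cal    3.0              228.0
3     55  Sharks   Lena    5.0              275.0
add column scaled = t['games_times_fouls'] * t['fouls']:
   games    team player  fouls  games_times_fouls  scaled
5     76  Wolves    Cal    3.0              228.0   684.0
3     55  Sharks   Lena    5.0              275.0  1375.0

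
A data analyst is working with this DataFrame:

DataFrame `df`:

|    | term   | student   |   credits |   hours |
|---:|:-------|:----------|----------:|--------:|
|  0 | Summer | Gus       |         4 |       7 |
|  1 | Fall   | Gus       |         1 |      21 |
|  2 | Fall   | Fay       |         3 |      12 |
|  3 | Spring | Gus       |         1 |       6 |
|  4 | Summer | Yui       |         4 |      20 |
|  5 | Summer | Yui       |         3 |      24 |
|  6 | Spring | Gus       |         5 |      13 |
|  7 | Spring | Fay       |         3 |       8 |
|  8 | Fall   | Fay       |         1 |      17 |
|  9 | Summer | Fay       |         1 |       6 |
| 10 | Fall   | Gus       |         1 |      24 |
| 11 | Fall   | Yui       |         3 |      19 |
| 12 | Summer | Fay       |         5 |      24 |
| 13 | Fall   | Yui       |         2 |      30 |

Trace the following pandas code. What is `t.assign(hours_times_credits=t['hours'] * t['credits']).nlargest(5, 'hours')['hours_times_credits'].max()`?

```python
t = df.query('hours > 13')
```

120

filter rows where hours > 13:
      term student  credits  hours
1     Fall     Gus        1     21
4   Summer     Yui        4     20
5   Summer     Yui        3     24
8     Fall     Fay        1     17
10    Fall     Gus        1     24
11    Fall     Yui        3     19
12  Summer     Fay        5     24
13    Fall     Yui        2     30
add column hours_times_credits = t['hours'] * t['credits']:
      term student  credits  hours  hours_times_credits
1     Fall     Gus        1     21                   21
4   Summer     Yui        4     20                   80
5   Summer     Yui        3     24                   72
8     Fall     Fay        1     17                   17
10    Fall     Gus        1     24                   24
11    Fall     Yui        3     19                   57
12  Summer     Fay        5     24                  120
13    Fall     Yui        2     30                   60
take 5 rows with largest hours:
      term student  credits  hours  hours_times_credits
13    Fall     Yui        2     30                   60
5   Summer     Yui        3     24                   72
10    Fall     Gus        1     24                   24
12  Summer     Fay        5     24                  120
1     Fall     Gus        1     21                   21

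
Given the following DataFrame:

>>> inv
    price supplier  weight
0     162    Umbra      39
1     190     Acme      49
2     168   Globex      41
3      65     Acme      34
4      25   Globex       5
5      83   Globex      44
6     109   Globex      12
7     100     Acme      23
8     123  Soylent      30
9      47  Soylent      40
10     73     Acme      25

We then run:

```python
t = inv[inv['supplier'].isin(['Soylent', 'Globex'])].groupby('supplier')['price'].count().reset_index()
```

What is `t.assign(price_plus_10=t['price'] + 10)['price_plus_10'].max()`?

14

filter rows where supplier in ['Soylent', 'Globex']:
   price supplier  weight
2    168   Globex      41
4     25   Globex       5
5     83   Globex      44
6    109   Globex      12
8    123  Soylent      30
9     47  Soylent      40
group by supplier, count of price:
supplier
Globex     4
Soylent    2
Name: price, dtype: int64
reset_index():
  supplier  price
0   Globex      4
1  Soylent      2
add column price_plus_10 = t['price'] + 10:
  supplier  price  price_plus_10
0   Globex      4             14
1  Soylent      2             12
Then the max of column 'price_plus_10': 14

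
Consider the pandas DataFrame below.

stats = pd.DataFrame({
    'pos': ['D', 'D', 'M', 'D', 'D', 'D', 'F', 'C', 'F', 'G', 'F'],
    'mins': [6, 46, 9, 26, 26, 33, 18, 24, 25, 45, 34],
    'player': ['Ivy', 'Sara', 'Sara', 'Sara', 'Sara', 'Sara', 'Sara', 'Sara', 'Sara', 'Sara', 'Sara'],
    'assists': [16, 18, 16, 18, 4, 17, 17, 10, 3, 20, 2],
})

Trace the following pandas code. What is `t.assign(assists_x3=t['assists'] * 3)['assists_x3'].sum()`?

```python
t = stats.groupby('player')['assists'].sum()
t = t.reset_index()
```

423

group by player, sum of assists:
player
Ivy      16
Sara    125
Name: assists, dtype: int64
reset_index():
  player  assists
0    Ivy       16
1   Sara      125
add column assists_x3 = t['assists'] * 3:
  player  assists  assists_x3
0    Ivy       16          48
1   Sara      125         375
Hence 423.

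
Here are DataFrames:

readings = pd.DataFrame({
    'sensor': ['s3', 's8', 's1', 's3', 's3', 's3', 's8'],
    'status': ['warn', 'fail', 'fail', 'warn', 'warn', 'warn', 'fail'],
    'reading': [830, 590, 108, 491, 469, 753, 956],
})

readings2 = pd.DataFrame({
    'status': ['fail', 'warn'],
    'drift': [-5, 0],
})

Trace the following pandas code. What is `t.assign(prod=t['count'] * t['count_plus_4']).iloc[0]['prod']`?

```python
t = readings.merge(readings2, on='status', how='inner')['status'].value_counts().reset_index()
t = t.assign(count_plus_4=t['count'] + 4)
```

32

merge on 'status' (how='inner') → 7 rows:
  sensor status  reading  drift
0     s3   warn      830      0
1     s8   fail      590     -5
2     s1   fail      108     -5
3     s3   warn      491      0
4     s3   warn      469      0
5     s3   warn      753      0
6     s8   fail      956     -5
value_counts of status:
status
warn    4
fail    3
Name: count, dtype: int64
reset_index():
  status  count
0   warn      4
1   fail      3
add column count_plus_4 = t['count'] + 4:
  status  count  count_plus_4
0   warn      4             8
1   fail      3             7
add column prod = t['count'] * t['count_plus_4']:
  status  count  count_plus_4  prod
0   warn      4             8    32
1   fail      3             7    21
So iloc[0]['prod'] = 32.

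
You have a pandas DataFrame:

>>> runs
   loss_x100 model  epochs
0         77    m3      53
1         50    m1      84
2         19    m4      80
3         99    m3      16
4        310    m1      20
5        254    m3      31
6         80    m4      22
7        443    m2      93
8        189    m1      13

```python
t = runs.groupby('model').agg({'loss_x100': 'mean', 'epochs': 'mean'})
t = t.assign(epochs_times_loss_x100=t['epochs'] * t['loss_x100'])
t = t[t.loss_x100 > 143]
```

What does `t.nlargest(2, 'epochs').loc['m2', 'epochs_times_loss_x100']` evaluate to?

41199.0

group by model: mean(loss_x100), mean(epochs):
        loss_x100     epochs
model                       
m1     183.000000  39.000000
m2     443.000000  93.000000
m3     143.333333  33.333333
m4      49.500000  51.000000
add column epochs_times_loss_x100 = t['epochs'] * t['loss_x100']:
        loss_x100     epochs  epochs_times_loss_x100
model                                               
m1     183.000000  39.000000             7137.000000
m2     443.000000  93.000000            41199.000000
m3     143.333333  33.333333             4777.777778
m4      49.500000  51.000000             2524.500000
filter rows where loss_x100 > 143:
        loss_x100     epochs  epochs_times_loss_x100
model                                               
m1     183.000000  39.000000             7137.000000
m2     443.000000  93.000000            41199.000000
m3     143.333333  33.333333             4777.777778
take 2 rows with largest epochs:
       loss_x100  epochs  epochs_times_loss_x100
model                                           
m2         443.0    93.0                 41199.0
m1         183.0    39.0                  7137.0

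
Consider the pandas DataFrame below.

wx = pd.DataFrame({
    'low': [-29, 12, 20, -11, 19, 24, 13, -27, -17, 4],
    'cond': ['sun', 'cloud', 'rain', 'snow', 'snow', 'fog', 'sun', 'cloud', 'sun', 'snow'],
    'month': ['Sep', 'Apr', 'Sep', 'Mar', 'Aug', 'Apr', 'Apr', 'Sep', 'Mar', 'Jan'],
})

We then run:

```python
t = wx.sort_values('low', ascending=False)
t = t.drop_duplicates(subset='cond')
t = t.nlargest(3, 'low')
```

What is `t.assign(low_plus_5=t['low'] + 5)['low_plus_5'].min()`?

sort by low descending:
   low   cond month
5   24    fog   Apr
2   20   rain   Sep
4   19   snow   Aug
6   13    sun   Apr
1   12  cloud   Apr
9    4   snow   Jan
3  -11   snow   Mar
8  -17    sun   Mar
7  -27  cloud   Sep
0  -29    sun   Sep
drop duplicate cond (keep=first):
   low   cond month
5   24    fog   Apr
2   20   rain   Sep
4   19   snow   Aug
6   13    sun   Apr
1   12  cloud   Apr
take 3 rows with largest low:
   low  cond month
5   24   fog   Apr
2   20  rain   Sep
4   19  snow   Aug
add column low_plus_5 = t['low'] + 5:
   low  cond month  low_plus_5
5   24   fog   Apr          29
2   20  rain   Sep          25
4   19  snow   Aug          24

24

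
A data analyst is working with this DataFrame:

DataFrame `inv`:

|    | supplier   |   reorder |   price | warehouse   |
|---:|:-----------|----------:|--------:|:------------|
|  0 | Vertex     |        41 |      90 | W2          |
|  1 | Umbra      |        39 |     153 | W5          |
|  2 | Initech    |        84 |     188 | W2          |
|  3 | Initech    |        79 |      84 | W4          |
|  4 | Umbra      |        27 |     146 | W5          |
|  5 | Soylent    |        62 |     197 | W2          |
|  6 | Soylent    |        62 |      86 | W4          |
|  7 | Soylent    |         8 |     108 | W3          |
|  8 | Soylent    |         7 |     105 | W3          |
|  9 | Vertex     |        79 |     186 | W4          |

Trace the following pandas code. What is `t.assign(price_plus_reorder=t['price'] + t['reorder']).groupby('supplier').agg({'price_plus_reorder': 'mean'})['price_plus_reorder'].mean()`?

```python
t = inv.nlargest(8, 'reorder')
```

200.375

take 8 rows with largest reorder:
  supplier  reorder  price warehouse
2  Initech       84    188        W2
3  Initech       79     84        W4
9   Vertex       79    186        W4
5  Soylent       62    197        W2
6  Soylent       62     86        W4
0   Vertex       41     90        W2
1    Umbra       39    153        W5
4    Umbra       27    146        W5
add column price_plus_reorder = t['price'] + t['reorder']:
  supplier  reorder  price warehouse  price_plus_reorder
2  Initech       84    188        W2                 272
3  Initech       79     84        W4                 163
9   Vertex       79    186        W4                 265
5  Soylent       62    197        W2                 259
6  Soylent       62     86        W4                 148
0   Vertex       41     90        W2                 131
1    Umbra       39    153        W5                 192
4    Umbra       27    146        W5                 173
group by supplier, mean of price_plus_reorder:
          price_plus_reorder
supplier                    
Initech                217.5
Soylent                203.5
Umbra                  182.5
Vertex                 198.0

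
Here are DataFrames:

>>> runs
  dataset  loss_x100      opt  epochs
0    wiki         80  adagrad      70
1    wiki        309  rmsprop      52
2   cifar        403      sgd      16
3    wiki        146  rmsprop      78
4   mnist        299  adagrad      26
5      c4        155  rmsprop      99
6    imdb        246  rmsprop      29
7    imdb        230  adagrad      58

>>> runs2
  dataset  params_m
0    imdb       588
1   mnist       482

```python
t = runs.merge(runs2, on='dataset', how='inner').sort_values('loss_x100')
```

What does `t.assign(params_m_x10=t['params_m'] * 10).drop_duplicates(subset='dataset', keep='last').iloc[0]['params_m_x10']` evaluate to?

5880

merge on 'dataset' (how='inner') → 3 rows:
  dataset  loss_x100      opt  epochs  params_m
0   mnist        299  adagrad      26       482
1    imdb        246  rmsprop      29       588
2    imdb        230  adagrad      58       588
sort by loss_x100:
  dataset  loss_x100      opt  epochs  params_m
2    imdb        230  adagrad      58       588
1    imdb        246  rmsprop      29       588
0   mnist        299  adagrad      26       482
add column params_m_x10 = t['params_m'] * 10:
  dataset  loss_x100      opt  epochs  params_m  params_m_x10
2    imdb        230  adagrad      58       588          5880
1    imdb        246  rmsprop      29       588          5880
0   mnist        299  adagrad      26       482          4820
drop duplicate dataset (keep=last):
  dataset  loss_x100      opt  epochs  params_m  params_m_x10
1    imdb        246  rmsprop      29       588          5880
0   mnist        299  adagrad      26       482          4820
Hence 5880.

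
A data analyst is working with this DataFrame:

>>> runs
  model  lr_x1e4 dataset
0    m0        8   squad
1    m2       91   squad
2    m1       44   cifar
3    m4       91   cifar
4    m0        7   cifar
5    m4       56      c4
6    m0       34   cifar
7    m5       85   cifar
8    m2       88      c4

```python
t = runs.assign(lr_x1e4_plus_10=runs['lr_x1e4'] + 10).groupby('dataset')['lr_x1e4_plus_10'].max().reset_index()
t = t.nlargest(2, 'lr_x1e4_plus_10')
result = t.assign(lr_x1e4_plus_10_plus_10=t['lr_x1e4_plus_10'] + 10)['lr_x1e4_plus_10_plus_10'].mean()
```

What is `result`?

111.0

add column lr_x1e4_plus_10 = runs['lr_x1e4'] + 10:
  model  lr_x1e4 dataset  lr_x1e4_plus_10
0    m0        8   squad               18
1    m2       91   squad              101
2    m1       44   cifar               54
3    m4       91   cifar              101
4    m0        7   cifar               17
5    m4       56      c4               66
6    m0       34   cifar               44
7    m5       85   cifar               95
8    m2       88      c4               98
group by dataset, max of lr_x1e4_plus_10:
dataset
c4        98
cifar    101
squad    101
Name: lr_x1e4_plus_10, dtype: int64
reset_index():
  dataset  lr_x1e4_plus_10
0      c4               98
1   cifar              101
2   squad              101
take 2 rows with largest lr_x1e4_plus_10:
  dataset  lr_x1e4_plus_10
1   cifar              101
2   squad              101
add column lr_x1e4_plus_10_plus_10 = t['lr_x1e4_plus_10'] + 10:
  dataset  lr_x1e4_plus_10  lr_x1e4_plus_10_plus_10
1   cifar              101                      111
2   squad              101                      111
The mean of column 'lr_x1e4_plus_10_plus_10' is 111.0.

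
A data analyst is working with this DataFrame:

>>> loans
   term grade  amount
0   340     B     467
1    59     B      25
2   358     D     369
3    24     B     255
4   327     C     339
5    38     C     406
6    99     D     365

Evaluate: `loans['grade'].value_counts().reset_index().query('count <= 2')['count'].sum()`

4

value_counts of grade:
grade
B    3
D    2
C    2
Name: count, dtype: int64
reset_index():
  grade  count
0     B      3
1     D      2
2     C      2
filter rows where count <= 2:
  grade  count
1     D      2
2     C      2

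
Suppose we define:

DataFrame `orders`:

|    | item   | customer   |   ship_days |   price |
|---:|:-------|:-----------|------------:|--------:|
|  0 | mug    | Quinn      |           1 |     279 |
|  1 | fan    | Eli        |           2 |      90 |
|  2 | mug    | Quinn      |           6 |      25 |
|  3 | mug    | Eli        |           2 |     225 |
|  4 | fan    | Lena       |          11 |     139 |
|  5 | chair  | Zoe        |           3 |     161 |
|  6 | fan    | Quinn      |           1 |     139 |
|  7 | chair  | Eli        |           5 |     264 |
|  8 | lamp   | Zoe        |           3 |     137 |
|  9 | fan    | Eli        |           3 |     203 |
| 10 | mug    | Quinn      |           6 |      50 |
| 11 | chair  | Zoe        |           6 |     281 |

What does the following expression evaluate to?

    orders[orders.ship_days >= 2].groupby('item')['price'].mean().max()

filter rows where ship_days >= 2:
     item customer  ship_days  price
1     fan      Eli          2     90
2     mug    Quinn          6     25
3     mug      Eli          2    225
4     fan     Lena         11    139
5   chair      Zoe          3    161
7   chair      Eli          5    264
8    lamp      Zoe          3    137
9     fan      Eli          3    203
10    mug    Quinn          6     50
11  chair      Zoe          6    281
group by item, mean of price:
item
chair    235.333333
fan      144.000000
lamp     137.000000
mug      100.000000
Name: price, dtype: float64

235.333333333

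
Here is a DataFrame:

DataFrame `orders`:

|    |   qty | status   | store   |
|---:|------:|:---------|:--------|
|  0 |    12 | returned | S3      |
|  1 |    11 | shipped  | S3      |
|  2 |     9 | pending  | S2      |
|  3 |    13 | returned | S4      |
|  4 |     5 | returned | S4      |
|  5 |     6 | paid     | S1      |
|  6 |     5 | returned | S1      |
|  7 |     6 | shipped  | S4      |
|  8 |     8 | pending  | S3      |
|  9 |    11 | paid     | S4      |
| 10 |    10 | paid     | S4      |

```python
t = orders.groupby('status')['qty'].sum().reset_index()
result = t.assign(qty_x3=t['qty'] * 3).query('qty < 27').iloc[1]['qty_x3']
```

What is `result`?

51

group by status, sum of qty:
status
paid        27
pending     17
returned    35
shipped     17
Name: qty, dtype: int64
reset_index():
     status  qty
0      paid   27
1   pending   17
2  returned   35
3   shipped   17
add column qty_x3 = t['qty'] * 3:
     status  qty  qty_x3
0      paid   27      81
1   pending   17      51
2  returned   35     105
3   shipped   17      51
filter rows where qty < 27:
    status  qty  qty_x3
1  pending   17      51
3  shipped   17      51
The value at position 1, column 'qty_x3' is 51.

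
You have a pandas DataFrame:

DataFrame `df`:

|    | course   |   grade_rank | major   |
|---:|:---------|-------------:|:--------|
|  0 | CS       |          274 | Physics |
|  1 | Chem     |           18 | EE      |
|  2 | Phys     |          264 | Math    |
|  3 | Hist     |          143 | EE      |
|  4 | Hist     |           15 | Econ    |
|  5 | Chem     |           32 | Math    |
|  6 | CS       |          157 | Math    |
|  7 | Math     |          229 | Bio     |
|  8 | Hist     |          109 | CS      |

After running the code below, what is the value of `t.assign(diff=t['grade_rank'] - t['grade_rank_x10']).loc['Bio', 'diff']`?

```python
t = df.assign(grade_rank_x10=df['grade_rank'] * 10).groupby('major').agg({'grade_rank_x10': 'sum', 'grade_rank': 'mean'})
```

-2061.0

add column grade_rank_x10 = df['grade_rank'] * 10:
  course  grade_rank    major  grade_rank_x10
0     CS         274  Physics            2740
1   Chem          18       EE             180
2   Phys         264     Math            2640
3   Hist         143       EE            1430
4   Hist          15     Econ             150
5   Chem          32     Math             320
6     CS         157     Math            1570
7   Math         229      Bio            2290
8   Hist         109       CS            1090
group by major: sum(grade_rank_x10), mean(grade_rank):
         grade_rank_x10  grade_rank
major                              
Bio                2290       229.0
CS                 1090       109.0
EE                 1610        80.5
Econ                150        15.0
Math               4530       151.0
Physics            2740       274.0
add column diff = t['grade_rank'] - t['grade_rank_x10']:
         grade_rank_x10  grade_rank    diff
major                                      
Bio                2290       229.0 -2061.0
CS                 1090       109.0  -981.0
EE                 1610        80.5 -1529.5
Econ                150        15.0  -135.0
Math               4530       151.0 -4379.0
Physics            2740       274.0 -2466.0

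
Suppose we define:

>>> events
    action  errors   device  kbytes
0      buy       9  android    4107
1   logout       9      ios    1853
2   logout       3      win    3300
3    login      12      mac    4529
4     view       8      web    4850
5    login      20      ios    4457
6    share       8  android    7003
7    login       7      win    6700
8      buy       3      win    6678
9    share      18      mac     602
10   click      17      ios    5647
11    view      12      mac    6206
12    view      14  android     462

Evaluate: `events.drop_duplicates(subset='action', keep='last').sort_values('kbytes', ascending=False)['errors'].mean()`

10.3333333333

drop duplicate action (keep=last):
    action  errors   device  kbytes
2   logout       3      win    3300
7    login       7      win    6700
8      buy       3      win    6678
9    share      18      mac     602
10   click      17      ios    5647
12    view      14  android     462
sort by kbytes descending:
    action  errors   device  kbytes
7    login       7      win    6700
8      buy       3      win    6678
10   click      17      ios    5647
2   logout       3      win    3300
9    share      18      mac     602
12    view      14  android     462
So mean() = 10.3333333333.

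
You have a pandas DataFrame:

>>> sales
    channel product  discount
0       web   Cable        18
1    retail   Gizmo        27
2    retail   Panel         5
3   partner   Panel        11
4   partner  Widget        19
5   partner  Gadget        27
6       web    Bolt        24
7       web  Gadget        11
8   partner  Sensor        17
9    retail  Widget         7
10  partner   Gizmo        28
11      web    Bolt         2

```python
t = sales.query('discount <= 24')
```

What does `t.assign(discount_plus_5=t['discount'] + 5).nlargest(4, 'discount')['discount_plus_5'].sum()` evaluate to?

filter rows where discount <= 24:
    channel product  discount
0       web   Cable        18
2    retail   Panel         5
3   partner   Panel        11
4   partner  Widget        19
6       web    Bolt        24
7       web  Gadget        11
8   partner  Sensor        17
9    retail  Widget         7
11      web    Bolt         2
add column discount_plus_5 = t['discount'] + 5:
    channel product  discount  discount_plus_5
0       web   Cable        18               23
2    retail   Panel         5               10
3   partner   Panel        11               16
4   partner  Widget        19               24
6       web    Bolt        24               29
7       web  Gadget        11               16
8   partner  Sensor        17               22
9    retail  Widget         7               12
11      web    Bolt         2                7
take 4 rows with largest discount:
   channel product  discount  discount_plus_5
6      web    Bolt        24               29
4  partner  Widget        19               24
0      web   Cable        18               23
8  partner  Sensor        17               22

98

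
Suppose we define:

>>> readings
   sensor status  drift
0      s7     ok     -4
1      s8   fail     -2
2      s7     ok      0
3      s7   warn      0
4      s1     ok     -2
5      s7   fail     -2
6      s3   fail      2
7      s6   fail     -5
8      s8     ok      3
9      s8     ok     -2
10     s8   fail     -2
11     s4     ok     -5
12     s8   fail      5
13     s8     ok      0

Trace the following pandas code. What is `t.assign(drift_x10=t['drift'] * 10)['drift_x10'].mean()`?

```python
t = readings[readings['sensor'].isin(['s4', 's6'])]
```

filter rows where sensor in ['s4', 's6']:
   sensor status  drift
7      s6   fail     -5
11     s4     ok     -5
add column drift_x10 = t['drift'] * 10:
   sensor status  drift  drift_x10
7      s6   fail     -5        -50
11     s4     ok     -5        -50

-50.0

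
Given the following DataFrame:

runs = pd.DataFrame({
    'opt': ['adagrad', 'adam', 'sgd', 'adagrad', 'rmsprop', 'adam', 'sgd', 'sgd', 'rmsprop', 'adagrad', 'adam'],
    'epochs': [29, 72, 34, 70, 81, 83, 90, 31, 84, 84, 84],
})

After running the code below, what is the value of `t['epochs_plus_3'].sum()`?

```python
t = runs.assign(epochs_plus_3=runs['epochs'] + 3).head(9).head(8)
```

add column epochs_plus_3 = runs['epochs'] + 3:
        opt  epochs  epochs_plus_3
0   adagrad      29             32
1      adam      72             75
2       sgd      34             37
3   adagrad      70             73
4   rmsprop      81             84
5      adam      83             86
6       sgd      90             93
7       sgd      31             34
8   rmsprop      84             87
9   adagrad      84             87
10     adam      84             87
take first 9 rows:
       opt  epochs  epochs_plus_3
0  adagrad      29             32
1     adam      72             75
2      sgd      34             37
3  adagrad      70             73
4  rmsprop      81             84
5     adam      83             86
6      sgd      90             93
7      sgd      31             34
8  rmsprop      84             87
take first 8 rows:
       opt  epochs  epochs_plus_3
0  adagrad      29             32
1     adam      72             75
2      sgd      34             37
3  adagrad      70             73
4  rmsprop      81             84
5     adam      83             86
6      sgd      90             93
7      sgd      31             34
Hence 514.

514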